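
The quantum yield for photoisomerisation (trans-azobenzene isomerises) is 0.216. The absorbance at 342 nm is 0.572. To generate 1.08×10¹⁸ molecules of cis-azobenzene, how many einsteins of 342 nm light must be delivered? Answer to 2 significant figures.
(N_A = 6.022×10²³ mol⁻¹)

Product: 1.08×10¹⁸ / 6.022×10²³ = 1.793×10⁻⁶ mol.
Photons that must be absorbed: 1.793×10⁻⁶ / 0.216 = 8.301×10⁻⁶ mol.
Fraction absorbed: 1 − 10^(−0.572) = 0.7321.
Incident photons needed: 8.301×10⁻⁶ / 0.7321 = 1.134×10⁻⁵ mol.

1.1×10⁻⁵ einstein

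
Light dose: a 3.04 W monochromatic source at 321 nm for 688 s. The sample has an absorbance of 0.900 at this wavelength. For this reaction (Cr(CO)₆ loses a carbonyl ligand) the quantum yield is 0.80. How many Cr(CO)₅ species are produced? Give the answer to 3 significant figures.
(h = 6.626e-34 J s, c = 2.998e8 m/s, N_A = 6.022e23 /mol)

2.36e21 species

Photon energy at 321 nm: hc/λ = (6.626e-34)(2.998e8)/(321e-9) = 6.188e-19 J.
Energy delivered: (3.04 W)(688 s) = 2092 J.
Photons incident: 2092 / 6.188e-19 = 3.381e21, i.e. 3.381e21/6.022e23 = 0.005614 mol.
Fraction absorbed: 1 − 10^(−0.900) = 0.8741.
Photons absorbed: 0.8741 × 0.005614 = 0.004907 mol.
Product: Φ × n_abs = 0.80 × 0.004907 = 0.003926 mol.
As a count: 0.003926 × 6.022e23 = 2.36e21.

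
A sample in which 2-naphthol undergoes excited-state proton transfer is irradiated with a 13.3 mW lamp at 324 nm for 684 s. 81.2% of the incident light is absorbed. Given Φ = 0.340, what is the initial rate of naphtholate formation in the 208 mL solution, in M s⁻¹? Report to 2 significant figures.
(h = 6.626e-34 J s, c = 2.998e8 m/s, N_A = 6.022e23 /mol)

4.8e-8 M s⁻¹

Photon energy at 324 nm: hc/λ = (6.626e-34)(2.998e8)/(324e-9) = 6.131e-19 J.
Energy delivered: (13.3 mW)(684 s) = 9.097 J.
Photons incident: 9.097 / 6.131e-19 = 1.484e19, i.e. 1.484e19/6.022e23 = 2.464e-5 mol.
Photons absorbed: 0.812 × 2.464e-5 = 2.001e-5 mol.
Product formed: 0.340 × 2.001e-5 = 6.803e-6 mol.
Rate: 6.803e-6 mol / (684 s × 0.208 L) = 4.8e-8 M s⁻¹.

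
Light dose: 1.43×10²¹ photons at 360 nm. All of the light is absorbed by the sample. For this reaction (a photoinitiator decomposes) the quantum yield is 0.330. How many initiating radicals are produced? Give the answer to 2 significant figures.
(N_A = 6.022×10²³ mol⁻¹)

Moles of photons: 1.43×10²¹ / 6.022×10²³ = 0.002375 mol.
Product: Φ × n_abs = 0.330 × 0.002375 = 7.838×10⁻⁴ mol.
As a count: 7.838×10⁻⁴ × 6.022×10²³ = 4.7×10²⁰.

4.7×10²⁰ initiating radicals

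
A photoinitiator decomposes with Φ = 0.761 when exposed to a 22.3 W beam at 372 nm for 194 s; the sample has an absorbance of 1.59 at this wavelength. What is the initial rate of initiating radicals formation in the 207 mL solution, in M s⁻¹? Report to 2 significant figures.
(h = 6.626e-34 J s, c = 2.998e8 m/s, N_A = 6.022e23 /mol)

2.5e-4 M s⁻¹

Photon energy at 372 nm: hc/λ = (6.626e-34)(2.998e8)/(372e-9) = 5.340e-19 J.
Energy delivered: (22.3 W)(194 s) = 4326 J.
Photons incident: 4326 / 5.340e-19 = 8.101e21, i.e. 8.101e21/6.022e23 = 0.01345 mol.
Fraction absorbed: 1 − 10^(−1.59) = 0.9743.
Photons absorbed: 0.9743 × 0.01345 = 0.01310 mol.
Product formed: 0.761 × 0.01310 = 0.009969 mol.
Rate: 0.009969 mol / (194 s × 0.207 L) = 2.5e-4 M s⁻¹.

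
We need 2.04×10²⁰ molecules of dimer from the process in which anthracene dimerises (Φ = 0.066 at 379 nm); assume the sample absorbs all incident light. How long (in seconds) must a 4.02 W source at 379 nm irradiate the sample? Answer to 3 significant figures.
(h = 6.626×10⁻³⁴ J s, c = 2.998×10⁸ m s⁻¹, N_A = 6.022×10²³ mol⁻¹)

Product: 2.04×10²⁰ / 6.022×10²³ = 3.388×10⁻⁴ mol.
Photons that must be absorbed: 3.388×10⁻⁴ / 0.066 = 0.005133 mol.
Photon energy: hc/λ = 5.241×10⁻¹⁹ J; per mole, 3.156×10⁵ J mol⁻¹.
Energy required: 0.005133 × 3.156×10⁵ = 1620 J.
Time: 1620 J / 4.02 W = 403 s.

t ≈ 403 s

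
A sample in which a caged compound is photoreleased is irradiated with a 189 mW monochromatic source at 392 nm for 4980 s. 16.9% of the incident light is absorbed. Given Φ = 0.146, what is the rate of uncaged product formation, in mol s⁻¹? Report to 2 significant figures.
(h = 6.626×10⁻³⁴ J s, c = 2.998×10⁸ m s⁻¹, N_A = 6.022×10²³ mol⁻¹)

1.5×10⁻⁸ mol s⁻¹

Photon energy at 392 nm: hc/λ = (6.626×10⁻³⁴)(2.998×10⁸)/(392×10⁻⁹) = 5.068×10⁻¹⁹ J.
Energy delivered: (189 mW)(4980 s) = 941.2 J.
Photons incident: 941.2 / 5.068×10⁻¹⁹ = 1.857×10²¹, i.e. 1.857×10²¹/6.022×10²³ = 0.003084 mol.
Photons absorbed: 0.169 × 0.003084 = 5.212×10⁻⁴ mol.
Product formed: 0.146 × 5.212×10⁻⁴ = 7.610×10⁻⁵ mol.
Rate: 7.610×10⁻⁵ / 4980 s = 1.5×10⁻⁸ mol s⁻¹.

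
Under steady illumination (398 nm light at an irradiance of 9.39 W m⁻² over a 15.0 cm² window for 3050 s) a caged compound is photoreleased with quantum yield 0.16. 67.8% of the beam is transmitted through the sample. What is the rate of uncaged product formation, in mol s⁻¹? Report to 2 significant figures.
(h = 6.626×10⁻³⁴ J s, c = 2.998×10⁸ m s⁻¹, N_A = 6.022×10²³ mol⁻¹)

Photon energy at 398 nm: hc/λ = (6.626×10⁻³⁴)(2.998×10⁸)/(398×10⁻⁹) = 4.991×10⁻¹⁹ J.
Energy delivered: (9.39 W m⁻²)(15.0×10⁻⁴ m²)(3050 s) = 42.96 J.
Photons incident: 42.96 / 4.991×10⁻¹⁹ = 8.607×10¹⁹, i.e. 8.607×10¹⁹/6.022×10²³ = 1.429×10⁻⁴ mol.
Fraction absorbed: 1 − 67.8/100 = 0.3220.
Photons absorbed: 0.3220 × 1.429×10⁻⁴ = 4.601×10⁻⁵ mol.
Product formed: 0.16 × 4.601×10⁻⁵ = 7.362×10⁻⁶ mol.
Rate: 7.362×10⁻⁶ / 3050 s = 2.4×10⁻⁹ mol s⁻¹.

2.4×10⁻⁹ mol s⁻¹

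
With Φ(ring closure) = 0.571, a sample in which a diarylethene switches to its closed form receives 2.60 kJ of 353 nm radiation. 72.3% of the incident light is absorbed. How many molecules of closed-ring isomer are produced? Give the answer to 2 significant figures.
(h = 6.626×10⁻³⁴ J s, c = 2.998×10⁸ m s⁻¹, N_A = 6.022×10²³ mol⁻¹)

1.9×10²¹ molecules

Photon energy at 353 nm: hc/λ = (6.626×10⁻³⁴)(2.998×10⁸)/(353×10⁻⁹) = 5.627×10⁻¹⁹ J.
Incident energy: 2.60 kJ = 2600 J.
Photons incident: 2600 / 5.627×10⁻¹⁹ = 4.621×10²¹, i.e. 4.621×10²¹/6.022×10²³ = 0.007674 mol.
Photons absorbed: 0.723 × 0.007674 = 0.005548 mol.
Product: Φ × n_abs = 0.571 × 0.005548 = 0.003168 mol.
As a count: 0.003168 × 6.022×10²³ = 1.9×10²¹.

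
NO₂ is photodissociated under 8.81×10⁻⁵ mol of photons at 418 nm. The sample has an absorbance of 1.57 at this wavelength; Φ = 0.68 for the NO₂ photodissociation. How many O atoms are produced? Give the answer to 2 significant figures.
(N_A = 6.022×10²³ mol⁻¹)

Fraction absorbed: 1 − 10^(−1.57) = 0.9731.
Photons absorbed: 0.9731 × 8.81×10⁻⁵ = 8.573×10⁻⁵ mol.
Product: Φ × n_abs = 0.68 × 8.573×10⁻⁵ = 5.830×10⁻⁵ mol.
As a count: 5.830×10⁻⁵ × 6.022×10²³ = 3.5×10¹⁹.

3.5×10¹⁹ atoms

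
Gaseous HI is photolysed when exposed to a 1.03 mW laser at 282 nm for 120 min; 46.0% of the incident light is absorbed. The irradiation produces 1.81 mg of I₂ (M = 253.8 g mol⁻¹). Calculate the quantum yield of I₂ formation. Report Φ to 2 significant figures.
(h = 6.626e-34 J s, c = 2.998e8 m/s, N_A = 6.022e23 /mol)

Φ = 0.89

Product: 1.81 mg / 253.8 g mol⁻¹ = 7.132e-6 mol.
Photon energy at 282 nm: hc/λ = (6.626e-34)(2.998e8)/(282e-9) = 7.044e-19 J.
Energy delivered: (1.03 mW)(7200 s) = 7.416 J.
Photons incident: 7.416 / 7.044e-19 = 1.053e19, i.e. 1.053e19/6.022e23 = 1.749e-5 mol.
Photons absorbed: 0.460 × 1.749e-5 = 8.045e-6 mol.
Φ = 7.132e-6 mol / 8.045e-6 mol photons = 0.89.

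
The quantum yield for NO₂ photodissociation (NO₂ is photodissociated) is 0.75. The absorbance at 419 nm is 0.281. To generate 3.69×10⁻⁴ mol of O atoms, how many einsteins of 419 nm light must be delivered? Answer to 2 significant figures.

Photons that must be absorbed: 3.69×10⁻⁴ / 0.75 = 4.920×10⁻⁴ mol.
Fraction absorbed: 1 − 10^(−0.281) = 0.4764.
Incident photons needed: 4.920×10⁻⁴ / 0.4764 = 0.001033 mol.

0.0010 einstein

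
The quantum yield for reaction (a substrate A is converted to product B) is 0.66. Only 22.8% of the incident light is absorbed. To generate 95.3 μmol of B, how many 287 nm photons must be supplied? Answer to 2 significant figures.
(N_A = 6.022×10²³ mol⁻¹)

Product: 95.3 μmol = 9.53×10⁻⁵ mol.
Photons that must be absorbed: 9.53×10⁻⁵ / 0.66 = 1.444×10⁻⁴ mol.
Incident photons needed: 1.444×10⁻⁴ / 0.228 = 6.333×10⁻⁴ mol.
Photon count: 6.333×10⁻⁴ × 6.022×10²³ = 3.8×10²⁰.

3.8×10²⁰ photons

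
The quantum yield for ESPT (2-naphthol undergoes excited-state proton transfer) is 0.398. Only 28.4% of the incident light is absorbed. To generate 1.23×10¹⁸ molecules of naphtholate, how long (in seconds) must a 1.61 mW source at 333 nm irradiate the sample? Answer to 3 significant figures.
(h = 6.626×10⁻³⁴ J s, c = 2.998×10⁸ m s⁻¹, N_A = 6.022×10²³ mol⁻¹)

Product: 1.23×10¹⁸ / 6.022×10²³ = 2.043×10⁻⁶ mol.
Photons that must be absorbed: 2.043×10⁻⁶ / 0.398 = 5.133×10⁻⁶ mol.
Incident photons needed: 5.133×10⁻⁶ / 0.284 = 1.807×10⁻⁵ mol.
Photon energy: hc/λ = 5.965×10⁻¹⁹ J; per mole, 3.592×10⁵ J mol⁻¹.
Energy required: 1.807×10⁻⁵ × 3.592×10⁵ = 6.491 J.
Time: 6.491 J / 0.00161 W = 4030 s.

t ≈ 4030 s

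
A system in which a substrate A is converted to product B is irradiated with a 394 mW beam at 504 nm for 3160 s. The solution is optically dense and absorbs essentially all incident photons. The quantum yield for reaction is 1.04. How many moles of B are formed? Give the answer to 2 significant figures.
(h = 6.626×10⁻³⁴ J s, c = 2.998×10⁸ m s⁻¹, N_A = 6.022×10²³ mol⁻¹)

0.0055 mol

Photon energy at 504 nm: hc/λ = (6.626×10⁻³⁴)(2.998×10⁸)/(504×10⁻⁹) = 3.941×10⁻¹⁹ J.
Energy delivered: (394 mW)(3160 s) = 1245 J.
Photons incident: 1245 / 3.941×10⁻¹⁹ = 3.159×10²¹, i.e. 3.159×10²¹/6.022×10²³ = 0.005246 mol.
Product: Φ × n_abs = 1.04 × 0.005246 = 0.005456 mol.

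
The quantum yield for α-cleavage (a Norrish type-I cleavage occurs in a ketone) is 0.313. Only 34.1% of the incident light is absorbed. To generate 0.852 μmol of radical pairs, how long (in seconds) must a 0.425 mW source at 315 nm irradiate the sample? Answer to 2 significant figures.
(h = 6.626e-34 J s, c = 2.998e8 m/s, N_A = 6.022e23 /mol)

Product: 0.852 μmol = 8.52e-7 mol.
Photons that must be absorbed: 8.52e-7 / 0.313 = 2.722e-6 mol.
Incident photons needed: 2.722e-6 / 0.341 = 7.982e-6 mol.
Photon energy: hc/λ = 6.306e-19 J; per mole, 3.797e5 J mol⁻¹.
Energy required: 7.982e-6 × 3.797e5 = 3.031 J.
Time: 3.031 J / 0.000425 W = 7100 s.

t ≈ 7100 s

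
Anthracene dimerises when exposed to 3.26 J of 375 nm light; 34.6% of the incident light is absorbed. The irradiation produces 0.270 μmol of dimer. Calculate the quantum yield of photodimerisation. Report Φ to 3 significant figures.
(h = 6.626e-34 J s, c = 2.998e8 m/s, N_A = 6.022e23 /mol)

Φ = 0.0764

Product: 0.270 μmol = 2.70e-7 mol.
Photon energy at 375 nm: hc/λ = (6.626e-34)(2.998e8)/(375e-9) = 5.297e-19 J.
Photons incident: 3.26 / 5.297e-19 = 6.154e18, i.e. 6.154e18/6.022e23 = 1.022e-5 mol.
Photons absorbed: 0.346 × 1.022e-5 = 3.536e-6 mol.
Φ = 2.70e-7 mol / 3.536e-6 mol photons = 0.0764.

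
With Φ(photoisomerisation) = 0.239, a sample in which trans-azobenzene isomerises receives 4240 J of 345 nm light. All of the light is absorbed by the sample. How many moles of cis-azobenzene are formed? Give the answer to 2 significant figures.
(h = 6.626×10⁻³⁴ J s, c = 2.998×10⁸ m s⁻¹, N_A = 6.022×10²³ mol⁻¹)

Photon energy at 345 nm: hc/λ = (6.626×10⁻³⁴)(2.998×10⁸)/(345×10⁻⁹) = 5.758×10⁻¹⁹ J.
Photons incident: 4240 / 5.758×10⁻¹⁹ = 7.364×10²¹, i.e. 7.364×10²¹/6.022×10²³ = 0.01223 mol.
Product: Φ × n_abs = 0.239 × 0.01223 = 0.002923 mol.

0.0029 mol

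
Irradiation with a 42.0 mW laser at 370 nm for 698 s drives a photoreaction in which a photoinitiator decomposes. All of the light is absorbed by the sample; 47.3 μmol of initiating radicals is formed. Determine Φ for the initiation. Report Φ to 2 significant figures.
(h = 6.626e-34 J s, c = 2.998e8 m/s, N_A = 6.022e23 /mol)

Φ = 0.52

Product: 47.3 μmol = 4.73e-5 mol.
Photon energy at 370 nm: hc/λ = (6.626e-34)(2.998e8)/(370e-9) = 5.369e-19 J.
Energy delivered: (42.0 mW)(698 s) = 29.32 J.
Photons incident: 29.32 / 5.369e-19 = 5.461e19, i.e. 5.461e19/6.022e23 = 9.068e-5 mol.
Φ = 4.73e-5 mol / 9.068e-5 mol photons = 0.52.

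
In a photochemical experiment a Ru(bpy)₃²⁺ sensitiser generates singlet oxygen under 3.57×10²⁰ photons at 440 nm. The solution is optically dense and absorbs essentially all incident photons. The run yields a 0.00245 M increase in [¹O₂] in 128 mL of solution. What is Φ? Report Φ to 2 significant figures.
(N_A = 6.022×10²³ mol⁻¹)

Product: (0.00245 M)(0.128 L) = 3.136×10⁻⁴ mol.
Moles of photons: 3.57×10²⁰ / 6.022×10²³ = 5.928×10⁻⁴ mol.
Φ = 3.136×10⁻⁴ mol / 5.928×10⁻⁴ mol photons = 0.53.

Φ = 0.53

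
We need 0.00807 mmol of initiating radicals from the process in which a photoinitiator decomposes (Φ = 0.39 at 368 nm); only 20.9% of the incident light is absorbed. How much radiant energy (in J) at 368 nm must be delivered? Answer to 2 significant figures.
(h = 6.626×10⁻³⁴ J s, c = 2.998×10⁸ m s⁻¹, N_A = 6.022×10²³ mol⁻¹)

Product: 0.00807 mmol = 8.07×10⁻⁶ mol.
Photons that must be absorbed: 8.07×10⁻⁶ / 0.39 = 2.069×10⁻⁵ mol.
Incident photons needed: 2.069×10⁻⁵ / 0.209 = 9.900×10⁻⁵ mol.
Photon energy: hc/λ = 5.398×10⁻¹⁹ J; per mole, 3.251×10⁵ J mol⁻¹.
Energy required: 9.900×10⁻⁵ × 3.251×10⁵ = 32 J.

32 J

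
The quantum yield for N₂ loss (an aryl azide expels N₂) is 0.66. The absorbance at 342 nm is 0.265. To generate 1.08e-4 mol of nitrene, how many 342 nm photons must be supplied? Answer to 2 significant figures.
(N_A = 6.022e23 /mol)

Photons that must be absorbed: 1.08e-4 / 0.66 = 1.636e-4 mol.
Fraction absorbed: 1 − 10^(−0.265) = 0.4567.
Incident photons needed: 1.636e-4 / 0.4567 = 3.582e-4 mol.
Photon count: 3.582e-4 × 6.022e23 = 2.2e20.

2.2e20 photons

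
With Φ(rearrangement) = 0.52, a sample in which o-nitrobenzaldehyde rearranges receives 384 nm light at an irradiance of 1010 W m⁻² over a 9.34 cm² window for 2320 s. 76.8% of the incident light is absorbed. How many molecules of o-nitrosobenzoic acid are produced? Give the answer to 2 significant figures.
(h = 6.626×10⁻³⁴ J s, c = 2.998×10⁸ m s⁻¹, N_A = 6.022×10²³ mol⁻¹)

Photon energy at 384 nm: hc/λ = (6.626×10⁻³⁴)(2.998×10⁸)/(384×10⁻⁹) = 5.173×10⁻¹⁹ J.
Energy delivered: (1010 W m⁻²)(9.34×10⁻⁴ m²)(2320 s) = 2189 J.
Photons incident: 2189 / 5.173×10⁻¹⁹ = 4.232×10²¹, i.e. 4.232×10²¹/6.022×10²³ = 0.007028 mol.
Photons absorbed: 0.768 × 0.007028 = 0.005398 mol.
Product: Φ × n_abs = 0.52 × 0.005398 = 0.002807 mol.
As a count: 0.002807 × 6.022×10²³ = 1.7×10²¹.

1.7×10²¹ molecules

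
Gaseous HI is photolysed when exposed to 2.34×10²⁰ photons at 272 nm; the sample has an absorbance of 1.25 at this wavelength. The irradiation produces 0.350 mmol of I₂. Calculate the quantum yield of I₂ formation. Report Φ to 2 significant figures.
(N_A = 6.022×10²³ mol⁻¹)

Φ = 0.95

Product: 0.350 mmol = 3.50×10⁻⁴ mol.
Moles of photons: 2.34×10²⁰ / 6.022×10²³ = 3.886×10⁻⁴ mol.
Fraction absorbed: 1 − 10^(−1.25) = 0.9438.
Photons absorbed: 0.9438 × 3.886×10⁻⁴ = 3.668×10⁻⁴ mol.
Φ = 3.50×10⁻⁴ mol / 3.668×10⁻⁴ mol photons = 0.95.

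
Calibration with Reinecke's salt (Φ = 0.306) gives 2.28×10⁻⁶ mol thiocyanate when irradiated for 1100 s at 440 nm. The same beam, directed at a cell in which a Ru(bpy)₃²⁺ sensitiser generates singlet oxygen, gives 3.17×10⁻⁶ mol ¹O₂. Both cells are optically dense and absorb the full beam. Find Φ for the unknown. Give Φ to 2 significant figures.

Photons absorbed by the actinometer: 2.28×10⁻⁶ / 0.306 = 7.451×10⁻⁶ mol.
Φ(unknown) = 3.17×10⁻⁶ / 7.451×10⁻⁶ = 0.43.

Φ = 0.43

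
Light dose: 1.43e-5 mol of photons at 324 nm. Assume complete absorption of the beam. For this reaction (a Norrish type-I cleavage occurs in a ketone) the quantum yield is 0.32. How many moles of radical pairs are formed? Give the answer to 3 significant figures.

4.58e-6 mol

Product: Φ × n_abs = 0.32 × 1.43e-5 = 4.576e-6 mol.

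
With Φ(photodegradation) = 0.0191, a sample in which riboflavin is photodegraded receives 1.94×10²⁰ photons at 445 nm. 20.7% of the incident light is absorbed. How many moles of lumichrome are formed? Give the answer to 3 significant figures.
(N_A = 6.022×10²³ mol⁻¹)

Moles of photons: 1.94×10²⁰ / 6.022×10²³ = 3.222×10⁻⁴ mol.
Photons absorbed: 0.207 × 3.222×10⁻⁴ = 6.670×10⁻⁵ mol.
Product: Φ × n_abs = 0.0191 × 6.670×10⁻⁵ = 1.274×10⁻⁶ mol.

1.27×10⁻⁶ mol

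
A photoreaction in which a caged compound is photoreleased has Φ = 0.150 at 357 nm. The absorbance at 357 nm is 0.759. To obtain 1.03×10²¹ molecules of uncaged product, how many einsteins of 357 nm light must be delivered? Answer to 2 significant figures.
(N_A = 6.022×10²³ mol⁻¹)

Product: 1.03×10²¹ / 6.022×10²³ = 0.001710 mol.
Photons that must be absorbed: 0.001710 / 0.150 = 0.01140 mol.
Fraction absorbed: 1 − 10^(−0.759) = 0.8258.
Incident photons needed: 0.01140 / 0.8258 = 0.01380 mol.

0.014 einstein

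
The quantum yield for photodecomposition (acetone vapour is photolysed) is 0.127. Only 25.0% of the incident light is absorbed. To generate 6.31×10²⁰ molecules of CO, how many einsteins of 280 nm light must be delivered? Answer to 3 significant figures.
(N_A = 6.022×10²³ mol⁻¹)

Product: 6.31×10²⁰ / 6.022×10²³ = 0.001048 mol.
Photons that must be absorbed: 0.001048 / 0.127 = 0.008252 mol.
Incident photons needed: 0.008252 / 0.250 = 0.03301 mol.

0.0330 einstein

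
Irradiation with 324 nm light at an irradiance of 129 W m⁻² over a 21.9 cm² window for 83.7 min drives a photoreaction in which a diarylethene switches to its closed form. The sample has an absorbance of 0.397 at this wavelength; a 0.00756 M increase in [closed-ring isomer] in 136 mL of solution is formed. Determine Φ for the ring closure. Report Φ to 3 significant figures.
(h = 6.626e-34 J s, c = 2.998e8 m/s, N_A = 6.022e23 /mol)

Product: (0.00756 M)(0.136 L) = 0.001028 mol.
Photon energy at 324 nm: hc/λ = (6.626e-34)(2.998e8)/(324e-9) = 6.131e-19 J.
Energy delivered: (129 W m⁻²)(21.9e-4 m²)(5022 s) = 1419 J.
Photons incident: 1419 / 6.131e-19 = 2.314e21, i.e. 2.314e21/6.022e23 = 0.003843 mol.
Fraction absorbed: 1 − 10^(−0.397) = 0.5991.
Photons absorbed: 0.5991 × 0.003843 = 0.002302 mol.
Φ = 0.001028 mol / 0.002302 mol photons = 0.447.

Φ = 0.447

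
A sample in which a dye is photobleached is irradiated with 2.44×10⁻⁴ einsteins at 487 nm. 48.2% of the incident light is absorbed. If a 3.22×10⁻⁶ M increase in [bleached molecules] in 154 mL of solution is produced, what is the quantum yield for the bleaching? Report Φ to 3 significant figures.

Product: (3.22×10⁻⁶ M)(0.154 L) = 4.959×10⁻⁷ mol.
Photons absorbed: 0.482 × 2.44×10⁻⁴ = 1.176×10⁻⁴ mol.
Φ = 4.959×10⁻⁷ mol / 1.176×10⁻⁴ mol photons = 0.00422.

Φ = 0.00422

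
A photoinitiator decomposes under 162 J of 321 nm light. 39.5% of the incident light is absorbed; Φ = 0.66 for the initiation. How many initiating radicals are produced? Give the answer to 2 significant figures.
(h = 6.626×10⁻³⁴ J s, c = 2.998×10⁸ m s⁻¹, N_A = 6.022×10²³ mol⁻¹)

Photon energy at 321 nm: hc/λ = (6.626×10⁻³⁴)(2.998×10⁸)/(321×10⁻⁹) = 6.188×10⁻¹⁹ J.
Photons incident: 162 / 6.188×10⁻¹⁹ = 2.618×10²⁰, i.e. 2.618×10²⁰/6.022×10²³ = 4.347×10⁻⁴ mol.
Photons absorbed: 0.395 × 4.347×10⁻⁴ = 1.717×10⁻⁴ mol.
Product: Φ × n_abs = 0.66 × 1.717×10⁻⁴ = 1.133×10⁻⁴ mol.
As a count: 1.133×10⁻⁴ × 6.022×10²³ = 6.8×10¹⁹.

6.8×10¹⁹ initiating radicals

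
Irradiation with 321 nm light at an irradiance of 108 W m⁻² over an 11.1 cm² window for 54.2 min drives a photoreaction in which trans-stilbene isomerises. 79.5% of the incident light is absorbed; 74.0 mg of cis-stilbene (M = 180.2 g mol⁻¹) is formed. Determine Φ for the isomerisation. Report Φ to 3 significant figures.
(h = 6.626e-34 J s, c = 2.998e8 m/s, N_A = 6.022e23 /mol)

Φ = 0.494

Product: 74.0 mg / 180.2 g mol⁻¹ = 4.107e-4 mol.
Photon energy at 321 nm: hc/λ = (6.626e-34)(2.998e8)/(321e-9) = 6.188e-19 J.
Energy delivered: (108 W m⁻²)(11.1e-4 m²)(3252 s) = 389.8 J.
Photons incident: 389.8 / 6.188e-19 = 6.299e20, i.e. 6.299e20/6.022e23 = 0.001046 mol.
Photons absorbed: 0.795 × 0.001046 = 8.316e-4 mol.
Φ = 4.107e-4 mol / 8.316e-4 mol photons = 0.494.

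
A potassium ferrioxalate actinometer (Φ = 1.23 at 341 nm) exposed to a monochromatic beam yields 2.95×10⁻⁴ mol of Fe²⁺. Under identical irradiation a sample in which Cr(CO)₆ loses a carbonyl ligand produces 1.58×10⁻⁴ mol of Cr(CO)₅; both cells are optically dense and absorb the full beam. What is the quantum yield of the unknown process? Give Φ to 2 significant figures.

Photons absorbed by the actinometer: 2.95×10⁻⁴ / 1.23 = 2.398×10⁻⁴ mol.
Φ(unknown) = 1.58×10⁻⁴ / 2.398×10⁻⁴ = 0.66.

Φ = 0.66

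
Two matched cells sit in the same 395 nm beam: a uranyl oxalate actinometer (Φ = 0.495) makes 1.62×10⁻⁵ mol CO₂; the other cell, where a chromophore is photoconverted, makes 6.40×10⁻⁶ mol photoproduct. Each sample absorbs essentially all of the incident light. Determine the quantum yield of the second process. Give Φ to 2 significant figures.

Photons absorbed by the actinometer: 1.62×10⁻⁵ / 0.495 = 3.273×10⁻⁵ mol.
Φ(unknown) = 6.40×10⁻⁶ / 3.273×10⁻⁵ = 0.20.

Φ = 0.20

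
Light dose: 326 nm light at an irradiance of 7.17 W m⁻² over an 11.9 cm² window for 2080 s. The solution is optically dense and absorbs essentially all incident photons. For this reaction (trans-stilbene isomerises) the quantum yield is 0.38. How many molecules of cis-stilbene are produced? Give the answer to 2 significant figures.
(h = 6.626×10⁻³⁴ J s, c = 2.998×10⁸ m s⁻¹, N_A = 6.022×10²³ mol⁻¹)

Photon energy at 326 nm: hc/λ = (6.626×10⁻³⁴)(2.998×10⁸)/(326×10⁻⁹) = 6.093×10⁻¹⁹ J.
Energy delivered: (7.17 W m⁻²)(11.9×10⁻⁴ m²)(2080 s) = 17.75 J.
Photons incident: 17.75 / 6.093×10⁻¹⁹ = 2.913×10¹⁹, i.e. 2.913×10¹⁹/6.022×10²³ = 4.837×10⁻⁵ mol.
Product: Φ × n_abs = 0.38 × 4.837×10⁻⁵ = 1.838×10⁻⁵ mol.
As a count: 1.838×10⁻⁵ × 6.022×10²³ = 1.1×10¹⁹.

1.1×10¹⁹ molecules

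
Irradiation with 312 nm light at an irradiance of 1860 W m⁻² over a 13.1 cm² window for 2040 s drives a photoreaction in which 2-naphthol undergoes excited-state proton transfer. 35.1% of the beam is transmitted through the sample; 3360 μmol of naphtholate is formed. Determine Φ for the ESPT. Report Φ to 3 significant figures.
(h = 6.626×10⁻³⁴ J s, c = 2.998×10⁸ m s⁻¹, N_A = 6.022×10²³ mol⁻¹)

Product: 3360 μmol = 0.00336 mol.
Photon energy at 312 nm: hc/λ = (6.626×10⁻³⁴)(2.998×10⁸)/(312×10⁻⁹) = 6.367×10⁻¹⁹ J.
Energy delivered: (1860 W m⁻²)(13.1×10⁻⁴ m²)(2040 s) = 4971 J.
Photons incident: 4971 / 6.367×10⁻¹⁹ = 7.807×10²¹, i.e. 7.807×10²¹/6.022×10²³ = 0.01296 mol.
Fraction absorbed: 1 − 35.1/100 = 0.6490.
Photons absorbed: 0.6490 × 0.01296 = 0.008411 mol.
Φ = 0.00336 mol / 0.008411 mol photons = 0.399.

Φ = 0.399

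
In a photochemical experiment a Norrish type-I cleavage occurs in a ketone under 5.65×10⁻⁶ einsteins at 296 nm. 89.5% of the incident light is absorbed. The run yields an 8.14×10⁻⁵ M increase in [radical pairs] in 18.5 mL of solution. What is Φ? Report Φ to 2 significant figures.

Φ = 0.30

Product: (8.14×10⁻⁵ M)(0.0185 L) = 1.506×10⁻⁶ mol.
Photons absorbed: 0.895 × 5.65×10⁻⁶ = 5.057×10⁻⁶ mol.
Φ = 1.506×10⁻⁶ mol / 5.057×10⁻⁶ mol photons = 0.30.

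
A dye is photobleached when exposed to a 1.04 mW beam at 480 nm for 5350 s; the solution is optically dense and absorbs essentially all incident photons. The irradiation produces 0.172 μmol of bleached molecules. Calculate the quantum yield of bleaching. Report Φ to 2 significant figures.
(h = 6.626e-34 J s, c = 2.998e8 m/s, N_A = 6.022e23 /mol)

Product: 0.172 μmol = 1.72e-7 mol.
Photon energy at 480 nm: hc/λ = (6.626e-34)(2.998e8)/(480e-9) = 4.138e-19 J.
Energy delivered: (1.04 mW)(5350 s) = 5.564 J.
Photons incident: 5.564 / 4.138e-19 = 1.345e19, i.e. 1.345e19/6.022e23 = 2.233e-5 mol.
Φ = 1.72e-7 mol / 2.233e-5 mol photons = 0.0077.

Φ = 0.0077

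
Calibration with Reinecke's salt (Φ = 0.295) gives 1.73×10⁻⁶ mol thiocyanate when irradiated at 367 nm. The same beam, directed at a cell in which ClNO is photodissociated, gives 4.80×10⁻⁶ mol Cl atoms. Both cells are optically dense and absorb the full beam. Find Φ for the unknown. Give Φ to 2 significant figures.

Photons absorbed by the actinometer: 1.73×10⁻⁶ / 0.295 = 5.864×10⁻⁶ mol.
Φ(unknown) = 4.80×10⁻⁶ / 5.864×10⁻⁶ = 0.82.

Φ = 0.82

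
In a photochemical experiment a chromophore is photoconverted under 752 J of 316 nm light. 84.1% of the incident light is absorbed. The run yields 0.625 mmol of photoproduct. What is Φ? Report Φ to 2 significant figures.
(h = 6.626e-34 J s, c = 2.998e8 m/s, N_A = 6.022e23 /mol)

Product: 0.625 mmol = 6.25e-4 mol.
Photon energy at 316 nm: hc/λ = (6.626e-34)(2.998e8)/(316e-9) = 6.286e-19 J.
Photons incident: 752 / 6.286e-19 = 1.196e21, i.e. 1.196e21/6.022e23 = 0.001986 mol.
Photons absorbed: 0.841 × 0.001986 = 0.001670 mol.
Φ = 6.25e-4 mol / 0.001670 mol photons = 0.37.

Φ = 0.37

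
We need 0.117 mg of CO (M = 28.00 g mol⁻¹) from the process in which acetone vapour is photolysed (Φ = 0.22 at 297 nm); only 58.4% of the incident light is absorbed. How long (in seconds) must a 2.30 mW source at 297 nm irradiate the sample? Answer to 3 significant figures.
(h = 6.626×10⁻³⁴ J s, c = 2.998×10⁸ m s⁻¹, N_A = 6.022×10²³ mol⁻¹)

t ≈ 5700 s

Product: 0.117 mg / 28.00 g mol⁻¹ = 4.179×10⁻⁶ mol.
Photons that must be absorbed: 4.179×10⁻⁶ / 0.22 = 1.900×10⁻⁵ mol.
Incident photons needed: 1.900×10⁻⁵ / 0.584 = 3.253×10⁻⁵ mol.
Photon energy: hc/λ = 6.688×10⁻¹⁹ J; per mole, 4.028×10⁵ J mol⁻¹.
Energy required: 3.253×10⁻⁵ × 4.028×10⁵ = 13.10 J.
Time: 13.10 J / 0.0023 W = 5700 s.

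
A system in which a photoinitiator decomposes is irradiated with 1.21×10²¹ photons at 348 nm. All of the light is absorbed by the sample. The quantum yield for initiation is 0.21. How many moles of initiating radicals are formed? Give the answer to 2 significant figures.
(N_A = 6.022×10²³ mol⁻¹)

4.2×10⁻⁴ mol

Moles of photons: 1.21×10²¹ / 6.022×10²³ = 0.002009 mol.
Product: Φ × n_abs = 0.21 × 0.002009 = 4.219×10⁻⁴ mol.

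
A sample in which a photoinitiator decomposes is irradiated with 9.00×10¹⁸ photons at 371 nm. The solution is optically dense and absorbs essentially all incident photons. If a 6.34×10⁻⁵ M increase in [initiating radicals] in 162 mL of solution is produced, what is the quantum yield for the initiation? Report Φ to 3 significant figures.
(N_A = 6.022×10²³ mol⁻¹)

Product: (6.34×10⁻⁵ M)(0.162 L) = 1.027×10⁻⁵ mol.
Moles of photons: 9.00×10¹⁸ / 6.022×10²³ = 1.495×10⁻⁵ mol.
Φ = 1.027×10⁻⁵ mol / 1.495×10⁻⁵ mol photons = 0.687.

Φ = 0.687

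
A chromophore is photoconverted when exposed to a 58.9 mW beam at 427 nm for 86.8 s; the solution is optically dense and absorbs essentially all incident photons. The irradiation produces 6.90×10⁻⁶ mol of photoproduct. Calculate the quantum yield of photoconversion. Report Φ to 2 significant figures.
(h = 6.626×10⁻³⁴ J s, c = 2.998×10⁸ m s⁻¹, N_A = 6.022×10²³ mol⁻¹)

Photon energy at 427 nm: hc/λ = (6.626×10⁻³⁴)(2.998×10⁸)/(427×10⁻⁹) = 4.652×10⁻¹⁹ J.
Energy delivered: (58.9 mW)(86.8 s) = 5.113 J.
Photons incident: 5.113 / 4.652×10⁻¹⁹ = 1.099×10¹⁹, i.e. 1.099×10¹⁹/6.022×10²³ = 1.825×10⁻⁵ mol.
Φ = 6.90×10⁻⁶ mol / 1.825×10⁻⁵ mol photons = 0.38.

Φ = 0.38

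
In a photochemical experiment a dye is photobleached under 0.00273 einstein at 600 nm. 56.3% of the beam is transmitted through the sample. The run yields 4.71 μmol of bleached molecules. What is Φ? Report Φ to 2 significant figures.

Product: 4.71 μmol = 4.71×10⁻⁶ mol.
Fraction absorbed: 1 − 56.3/100 = 0.4370.
Photons absorbed: 0.4370 × 0.00273 = 0.001193 mol.
Φ = 4.71×10⁻⁶ mol / 0.001193 mol photons = 0.0039.

Φ = 0.0039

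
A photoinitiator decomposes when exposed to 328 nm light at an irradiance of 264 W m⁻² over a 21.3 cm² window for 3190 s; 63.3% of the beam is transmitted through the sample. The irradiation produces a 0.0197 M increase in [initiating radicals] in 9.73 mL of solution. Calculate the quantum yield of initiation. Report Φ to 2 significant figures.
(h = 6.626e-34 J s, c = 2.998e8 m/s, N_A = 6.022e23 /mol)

Product: (0.0197 M)(0.00973 L) = 1.917e-4 mol.
Photon energy at 328 nm: hc/λ = (6.626e-34)(2.998e8)/(328e-9) = 6.056e-19 J.
Energy delivered: (264 W m⁻²)(21.3e-4 m²)(3190 s) = 1794 J.
Photons incident: 1794 / 6.056e-19 = 2.962e21, i.e. 2.962e21/6.022e23 = 0.004919 mol.
Fraction absorbed: 1 − 63.3/100 = 0.3670.
Photons absorbed: 0.3670 × 0.004919 = 0.001805 mol.
Φ = 1.917e-4 mol / 0.001805 mol photons = 0.11.

Φ = 0.11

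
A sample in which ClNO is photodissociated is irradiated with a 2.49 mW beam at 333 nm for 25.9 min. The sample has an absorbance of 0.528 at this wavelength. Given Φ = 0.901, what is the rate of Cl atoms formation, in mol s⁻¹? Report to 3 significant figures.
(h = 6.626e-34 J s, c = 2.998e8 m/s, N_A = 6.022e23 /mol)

4.39e-9 mol s⁻¹

Photon energy at 333 nm: hc/λ = (6.626e-34)(2.998e8)/(333e-9) = 5.965e-19 J.
Energy delivered: (2.49 mW)(1554 s) = 3.869 J.
Photons incident: 3.869 / 5.965e-19 = 6.486e18, i.e. 6.486e18/6.022e23 = 1.077e-5 mol.
Fraction absorbed: 1 − 10^(−0.528) = 0.7035.
Photons absorbed: 0.7035 × 1.077e-5 = 7.577e-6 mol.
Product formed: 0.901 × 7.577e-6 = 6.827e-6 mol.
Rate: 6.827e-6 / 1554 s = 4.39e-9 mol s⁻¹.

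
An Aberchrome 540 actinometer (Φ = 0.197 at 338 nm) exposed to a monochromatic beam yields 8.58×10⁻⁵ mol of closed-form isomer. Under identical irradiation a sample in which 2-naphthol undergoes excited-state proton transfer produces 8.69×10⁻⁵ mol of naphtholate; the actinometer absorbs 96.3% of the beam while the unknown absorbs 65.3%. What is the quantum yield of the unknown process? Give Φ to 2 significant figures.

Photons absorbed by the actinometer: 8.58×10⁻⁵ / 0.197 = 4.355×10⁻⁴ mol.
Incident flux: 4.355×10⁻⁴ / 0.963 = 4.522×10⁻⁴ einstein.
Absorbed by unknown: 0.653 × 4.522×10⁻⁴ = 2.953×10⁻⁴ mol.
Φ(unknown) = 8.69×10⁻⁵ / 2.953×10⁻⁴ = 0.29.

Φ = 0.29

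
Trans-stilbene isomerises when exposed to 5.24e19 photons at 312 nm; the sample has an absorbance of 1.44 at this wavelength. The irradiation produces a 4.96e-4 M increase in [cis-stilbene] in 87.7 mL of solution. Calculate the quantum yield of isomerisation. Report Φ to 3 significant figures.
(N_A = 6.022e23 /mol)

Φ = 0.519

Product: (4.96e-4 M)(0.0877 L) = 4.350e-5 mol.
Moles of photons: 5.24e19 / 6.022e23 = 8.701e-5 mol.
Fraction absorbed: 1 − 10^(−1.44) = 0.9637.
Photons absorbed: 0.9637 × 8.701e-5 = 8.385e-5 mol.
Φ = 4.350e-5 mol / 8.385e-5 mol photons = 0.519.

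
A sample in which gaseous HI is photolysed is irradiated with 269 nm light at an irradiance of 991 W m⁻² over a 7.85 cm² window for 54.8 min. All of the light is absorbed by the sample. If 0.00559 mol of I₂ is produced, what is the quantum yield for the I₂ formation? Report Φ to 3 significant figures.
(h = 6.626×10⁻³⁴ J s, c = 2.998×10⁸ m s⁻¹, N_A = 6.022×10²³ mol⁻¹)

Photon energy at 269 nm: hc/λ = (6.626×10⁻³⁴)(2.998×10⁸)/(269×10⁻⁹) = 7.385×10⁻¹⁹ J.
Energy delivered: (991 W m⁻²)(7.85×10⁻⁴ m²)(3288 s) = 2558 J.
Photons incident: 2558 / 7.385×10⁻¹⁹ = 3.464×10²¹, i.e. 3.464×10²¹/6.022×10²³ = 0.005752 mol.
Φ = 0.00559 mol / 0.005752 mol photons = 0.972.

Φ = 0.972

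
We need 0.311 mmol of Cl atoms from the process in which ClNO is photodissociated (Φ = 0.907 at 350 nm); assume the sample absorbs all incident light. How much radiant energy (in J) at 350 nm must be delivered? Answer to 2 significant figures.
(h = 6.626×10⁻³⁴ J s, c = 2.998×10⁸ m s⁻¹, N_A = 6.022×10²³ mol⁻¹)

120 J

Product: 0.311 mmol = 3.11×10⁻⁴ mol.
Photons that must be absorbed: 3.11×10⁻⁴ / 0.907 = 3.429×10⁻⁴ mol.
Photon energy: hc/λ = 5.676×10⁻¹⁹ J; per mole, 3.418×10⁵ J mol⁻¹.
Energy required: 3.429×10⁻⁴ × 3.418×10⁵ = 120 J.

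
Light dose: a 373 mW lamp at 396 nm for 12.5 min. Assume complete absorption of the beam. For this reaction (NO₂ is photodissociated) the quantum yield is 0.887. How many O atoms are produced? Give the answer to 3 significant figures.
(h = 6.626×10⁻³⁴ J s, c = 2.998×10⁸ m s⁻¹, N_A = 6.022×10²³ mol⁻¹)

Photon energy at 396 nm: hc/λ = (6.626×10⁻³⁴)(2.998×10⁸)/(396×10⁻⁹) = 5.016×10⁻¹⁹ J.
Energy delivered: (373 mW)(750 s) = 279.8 J.
Photons incident: 279.8 / 5.016×10⁻¹⁹ = 5.578×10²⁰, i.e. 5.578×10²⁰/6.022×10²³ = 9.263×10⁻⁴ mol.
Product: Φ × n_abs = 0.887 × 9.263×10⁻⁴ = 8.216×10⁻⁴ mol.
As a count: 8.216×10⁻⁴ × 6.022×10²³ = 4.95×10²⁰.

4.95×10²⁰ atoms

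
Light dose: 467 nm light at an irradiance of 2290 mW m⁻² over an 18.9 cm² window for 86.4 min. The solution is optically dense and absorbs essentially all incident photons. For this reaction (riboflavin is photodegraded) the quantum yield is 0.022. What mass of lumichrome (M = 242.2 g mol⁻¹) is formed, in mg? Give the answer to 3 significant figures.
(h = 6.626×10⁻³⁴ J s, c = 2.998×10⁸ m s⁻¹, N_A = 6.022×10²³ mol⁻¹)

Photon energy at 467 nm: hc/λ = (6.626×10⁻³⁴)(2.998×10⁸)/(467×10⁻⁹) = 4.254×10⁻¹⁹ J.
Energy delivered: (2290 mW m⁻²)(18.9×10⁻⁴ m²)(5184 s) = 22.44 J.
Photons incident: 22.44 / 4.254×10⁻¹⁹ = 5.275×10¹⁹, i.e. 5.275×10¹⁹/6.022×10²³ = 8.760×10⁻⁵ mol.
Product: Φ × n_abs = 0.022 × 8.760×10⁻⁵ = 1.927×10⁻⁶ mol.
Mass: 1.927×10⁻⁶ × 242.2 = 4.667×10⁻⁴ g = 0.467 mg.

0.467 mg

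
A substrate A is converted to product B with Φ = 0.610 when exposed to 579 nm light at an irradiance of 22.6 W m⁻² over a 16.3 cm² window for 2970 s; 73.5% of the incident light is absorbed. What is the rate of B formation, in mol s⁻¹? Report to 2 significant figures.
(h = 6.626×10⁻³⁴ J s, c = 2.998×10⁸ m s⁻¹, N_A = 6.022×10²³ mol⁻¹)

Photon energy at 579 nm: hc/λ = (6.626×10⁻³⁴)(2.998×10⁸)/(579×10⁻⁹) = 3.431×10⁻¹⁹ J.
Energy delivered: (22.6 W m⁻²)(16.3×10⁻⁴ m²)(2970 s) = 109.4 J.
Photons incident: 109.4 / 3.431×10⁻¹⁹ = 3.189×10²⁰, i.e. 3.189×10²⁰/6.022×10²³ = 5.296×10⁻⁴ mol.
Photons absorbed: 0.735 × 5.296×10⁻⁴ = 3.893×10⁻⁴ mol.
Product formed: 0.610 × 3.893×10⁻⁴ = 2.375×10⁻⁴ mol.
Rate: 2.375×10⁻⁴ / 2970 s = 8.0×10⁻⁸ mol s⁻¹.

8.0×10⁻⁸ mol s⁻¹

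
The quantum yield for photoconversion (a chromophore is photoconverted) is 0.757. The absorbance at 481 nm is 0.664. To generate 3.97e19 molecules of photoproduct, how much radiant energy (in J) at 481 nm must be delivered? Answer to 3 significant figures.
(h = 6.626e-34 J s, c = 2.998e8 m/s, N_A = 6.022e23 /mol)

Product: 3.97e19 / 6.022e23 = 6.592e-5 mol.
Photons that must be absorbed: 6.592e-5 / 0.757 = 8.708e-5 mol.
Fraction absorbed: 1 − 10^(−0.664) = 0.7832.
Incident photons needed: 8.708e-5 / 0.7832 = 1.112e-4 mol.
Photon energy: hc/λ = 4.130e-19 J; per mole, 2.487e5 J mol⁻¹.
Energy required: 1.112e-4 × 2.487e5 = 27.7 J.

27.7 J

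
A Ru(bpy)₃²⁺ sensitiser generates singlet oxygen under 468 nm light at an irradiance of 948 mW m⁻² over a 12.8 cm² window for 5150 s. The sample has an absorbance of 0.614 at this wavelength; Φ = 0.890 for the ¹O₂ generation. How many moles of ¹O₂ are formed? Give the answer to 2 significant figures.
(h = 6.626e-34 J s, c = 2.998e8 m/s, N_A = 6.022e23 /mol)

1.6e-5 mol

Photon energy at 468 nm: hc/λ = (6.626e-34)(2.998e8)/(468e-9) = 4.245e-19 J.
Energy delivered: (948 mW m⁻²)(12.8e-4 m²)(5150 s) = 6.249 J.
Photons incident: 6.249 / 4.245e-19 = 1.472e19, i.e. 1.472e19/6.022e23 = 2.444e-5 mol.
Fraction absorbed: 1 − 10^(−0.614) = 0.7568.
Photons absorbed: 0.7568 × 2.444e-5 = 1.850e-5 mol.
Product: Φ × n_abs = 0.890 × 1.850e-5 = 1.647e-5 mol.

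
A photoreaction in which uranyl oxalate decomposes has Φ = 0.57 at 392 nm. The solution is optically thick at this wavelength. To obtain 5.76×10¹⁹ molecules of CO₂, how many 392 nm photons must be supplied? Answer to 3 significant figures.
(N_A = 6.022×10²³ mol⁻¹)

1.01×10²⁰ photons

Product: 5.76×10¹⁹ / 6.022×10²³ = 9.565×10⁻⁵ mol.
Photons that must be absorbed: 9.565×10⁻⁵ / 0.57 = 1.678×10⁻⁴ mol.
Photon count: 1.678×10⁻⁴ × 6.022×10²³ = 1.01×10²⁰.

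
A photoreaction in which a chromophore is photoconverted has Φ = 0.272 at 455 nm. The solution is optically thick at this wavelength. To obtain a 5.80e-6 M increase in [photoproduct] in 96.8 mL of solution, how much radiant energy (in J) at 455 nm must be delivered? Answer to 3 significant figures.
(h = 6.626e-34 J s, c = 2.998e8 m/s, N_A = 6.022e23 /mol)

0.543 J

Product: (5.80e-6 M)(0.0968 L) = 5.614e-7 mol.
Photons that must be absorbed: 5.614e-7 / 0.272 = 2.064e-6 mol.
Photon energy: hc/λ = 4.366e-19 J; per mole, 2.629e5 J mol⁻¹.
Energy required: 2.064e-6 × 2.629e5 = 0.543 J.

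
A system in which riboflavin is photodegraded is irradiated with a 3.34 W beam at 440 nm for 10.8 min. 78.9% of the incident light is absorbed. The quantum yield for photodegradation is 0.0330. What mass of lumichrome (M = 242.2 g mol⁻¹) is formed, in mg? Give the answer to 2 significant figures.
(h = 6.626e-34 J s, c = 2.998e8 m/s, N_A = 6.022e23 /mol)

Photon energy at 440 nm: hc/λ = (6.626e-34)(2.998e8)/(440e-9) = 4.515e-19 J.
Energy delivered: (3.34 W)(648 s) = 2164 J.
Photons incident: 2164 / 4.515e-19 = 4.793e21, i.e. 4.793e21/6.022e23 = 0.007959 mol.
Photons absorbed: 0.789 × 0.007959 = 0.006280 mol.
Product: Φ × n_abs = 0.0330 × 0.006280 = 2.072e-4 mol.
Mass: 2.072e-4 × 242.2 = 0.05018 g = 50 mg.

50 mg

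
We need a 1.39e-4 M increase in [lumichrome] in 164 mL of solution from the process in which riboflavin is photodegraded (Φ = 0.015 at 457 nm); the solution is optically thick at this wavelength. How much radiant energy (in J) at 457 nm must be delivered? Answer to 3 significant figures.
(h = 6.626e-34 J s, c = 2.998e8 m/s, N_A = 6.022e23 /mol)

398 J

Product: (1.39e-4 M)(0.164 L) = 2.280e-5 mol.
Photons that must be absorbed: 2.280e-5 / 0.015 = 0.001520 mol.
Photon energy: hc/λ = 4.347e-19 J; per mole, 2.618e5 J mol⁻¹.
Energy required: 0.001520 × 2.618e5 = 398 J.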